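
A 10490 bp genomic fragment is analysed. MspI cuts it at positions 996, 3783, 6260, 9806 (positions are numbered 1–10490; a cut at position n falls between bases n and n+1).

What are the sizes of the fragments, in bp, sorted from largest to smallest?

3546, 2787, 2477, 996, 684 bp

Linear molecule, 4 cuts → 5 fragments:
  996 − 0 = 996 bp
  3783 − 996 = 2787 bp
  6260 − 3783 = 2477 bp
  9806 − 6260 = 3546 bp
  10490 − 9806 = 684 bp
Sorted largest to smallest: 3546, 2787, 2477, 996, 684 bp.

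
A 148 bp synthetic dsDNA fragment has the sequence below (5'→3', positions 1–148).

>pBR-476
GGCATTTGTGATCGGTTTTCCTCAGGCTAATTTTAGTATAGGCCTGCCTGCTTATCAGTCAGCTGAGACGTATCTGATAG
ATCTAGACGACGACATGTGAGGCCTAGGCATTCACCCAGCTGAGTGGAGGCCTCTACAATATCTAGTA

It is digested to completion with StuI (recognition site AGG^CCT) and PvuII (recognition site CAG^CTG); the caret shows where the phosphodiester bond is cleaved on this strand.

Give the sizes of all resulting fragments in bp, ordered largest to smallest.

42, 40, 20, 18, 17, 11 bp

StuI sites (AGGCCT) start at positions 40, 100, 128.
StuI cuts after base 3 of each site, so after positions 42, 102, 130.
PvuII sites (CAGCTG) start at positions 60, 117.
PvuII cuts after base 3 of each site, so after positions 62, 119.
Combined cut positions: 42, 62, 102, 119, 130.
Linear molecule, 5 cuts → 6 fragments:
  1–42 → 42 bp
  43–62 → 20 bp
  63–102 → 40 bp
  103–119 → 17 bp
  120–130 → 11 bp
  131–148 → 18 bp
Sorted largest to smallest: 42, 40, 20, 18, 17, 11 bp.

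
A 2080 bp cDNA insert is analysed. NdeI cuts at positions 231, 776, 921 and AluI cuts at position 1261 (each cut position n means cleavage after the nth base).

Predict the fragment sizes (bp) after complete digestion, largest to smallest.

Combined cut positions (sorted): 231, 776, 921, 1261.
Linear molecule, 4 cuts → 5 fragments:
  231 − 0 = 231 bp
  776 − 231 = 545 bp
  921 − 776 = 145 bp
  1261 − 921 = 340 bp
  2080 − 1261 = 819 bp
Sorted largest to smallest: 819, 545, 340, 231, 145 bp.

819, 545, 340, 231, 145 bp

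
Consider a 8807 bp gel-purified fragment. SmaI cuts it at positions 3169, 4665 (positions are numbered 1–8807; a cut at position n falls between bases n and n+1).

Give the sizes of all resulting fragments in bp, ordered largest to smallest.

Linear molecule, 2 cuts → 3 fragments:
  3169 − 0 = 3169 bp
  4665 − 3169 = 1496 bp
  8807 − 4665 = 4142 bp
Sorted largest to smallest: 4142, 3169, 1496 bp.

4142, 3169, 1496 bp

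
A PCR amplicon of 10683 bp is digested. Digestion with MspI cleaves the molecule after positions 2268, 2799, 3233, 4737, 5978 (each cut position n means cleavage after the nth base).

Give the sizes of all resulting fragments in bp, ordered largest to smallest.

4705, 2268, 1504, 1241, 531, 434 bp

Linear molecule, 5 cuts → 6 fragments:
  2268 − 0 = 2268 bp
  2799 − 2268 = 531 bp
  3233 − 2799 = 434 bp
  4737 − 3233 = 1504 bp
  5978 − 4737 = 1241 bp
  10683 − 5978 = 4705 bp
Sorted largest to smallest: 4705, 2268, 1504, 1241, 531, 434 bp.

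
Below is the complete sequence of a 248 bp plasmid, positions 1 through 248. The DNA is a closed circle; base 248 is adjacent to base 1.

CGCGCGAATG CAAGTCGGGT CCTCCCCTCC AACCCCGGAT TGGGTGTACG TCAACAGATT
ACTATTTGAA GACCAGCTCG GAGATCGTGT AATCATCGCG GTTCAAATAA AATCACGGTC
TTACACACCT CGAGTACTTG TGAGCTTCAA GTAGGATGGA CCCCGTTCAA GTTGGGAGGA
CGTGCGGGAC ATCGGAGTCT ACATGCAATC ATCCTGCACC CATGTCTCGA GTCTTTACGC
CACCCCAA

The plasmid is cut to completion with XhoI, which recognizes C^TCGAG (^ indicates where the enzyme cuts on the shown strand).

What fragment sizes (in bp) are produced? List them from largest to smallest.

151, 97 bp

XhoI sites (CTCGAG) start at positions 129, 226.
XhoI cuts after the first base of each site, so after positions 129, 226.
Circular molecule, 2 cuts → 2 fragments:
  130–226 → 97 bp
  227–248 then 1–129 → 22 + 129 = 151 bp
Sorted largest to smallest: 151, 97 bp.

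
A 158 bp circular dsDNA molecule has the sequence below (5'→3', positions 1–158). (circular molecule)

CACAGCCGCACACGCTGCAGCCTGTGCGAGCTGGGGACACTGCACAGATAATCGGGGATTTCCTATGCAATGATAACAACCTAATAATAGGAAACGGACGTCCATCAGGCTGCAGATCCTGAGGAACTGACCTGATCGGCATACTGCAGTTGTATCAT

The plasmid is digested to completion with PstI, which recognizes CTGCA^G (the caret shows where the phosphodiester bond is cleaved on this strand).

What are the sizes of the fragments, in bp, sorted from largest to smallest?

95, 34, 29 bp

PstI sites (CTGCAG) start at positions 15, 110, 144.
PstI cuts after base 5 of each site (before the last base), so after positions 19, 114, 148.
Circular molecule, 3 cuts → 3 fragments:
  20–114 → 95 bp
  115–148 → 34 bp
  149–158 then 1–19 → 10 + 19 = 29 bp
Sorted largest to smallest: 95, 34, 29 bp.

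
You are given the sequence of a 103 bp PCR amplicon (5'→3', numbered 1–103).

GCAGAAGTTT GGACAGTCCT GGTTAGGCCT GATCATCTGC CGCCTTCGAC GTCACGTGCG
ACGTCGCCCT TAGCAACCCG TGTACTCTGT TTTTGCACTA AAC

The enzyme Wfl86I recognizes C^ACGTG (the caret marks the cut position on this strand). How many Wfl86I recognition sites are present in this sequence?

1

CACGTG occurs starting at position 53.
Wfl86I cuts at 1 site.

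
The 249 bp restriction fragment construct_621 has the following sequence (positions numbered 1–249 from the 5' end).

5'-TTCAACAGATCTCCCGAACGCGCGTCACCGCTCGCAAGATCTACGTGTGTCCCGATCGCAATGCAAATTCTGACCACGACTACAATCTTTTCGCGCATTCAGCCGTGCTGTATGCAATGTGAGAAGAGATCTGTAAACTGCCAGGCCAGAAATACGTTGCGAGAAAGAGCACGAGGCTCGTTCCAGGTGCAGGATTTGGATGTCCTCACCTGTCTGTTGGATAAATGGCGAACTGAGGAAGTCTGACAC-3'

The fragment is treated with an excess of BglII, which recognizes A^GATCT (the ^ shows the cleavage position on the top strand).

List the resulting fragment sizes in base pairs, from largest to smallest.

BglII sites (AGATCT) start at positions 7, 37, 127.
BglII cuts after the first base of each site, so after positions 7, 37, 127.
Linear molecule, 3 cuts → 4 fragments:
  1–7 → 7 bp
  8–37 → 30 bp
  38–127 → 90 bp
  128–249 → 122 bp
Sorted largest to smallest: 122, 90, 30, 7 bp.

122, 90, 30, 7 bp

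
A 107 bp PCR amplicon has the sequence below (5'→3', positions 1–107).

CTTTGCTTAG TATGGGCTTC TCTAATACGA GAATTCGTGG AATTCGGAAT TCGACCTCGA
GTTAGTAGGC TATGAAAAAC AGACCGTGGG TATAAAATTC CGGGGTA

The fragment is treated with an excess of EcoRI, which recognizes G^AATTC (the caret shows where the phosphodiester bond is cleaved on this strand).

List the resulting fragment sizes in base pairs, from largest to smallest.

EcoRI sites (GAATTC) start at positions 31, 40, 47.
EcoRI cuts after the first base of each site, so after positions 31, 40, 47.
Linear molecule, 3 cuts → 4 fragments:
  1–31 → 31 bp
  32–40 → 9 bp
  41–47 → 7 bp
  48–107 → 60 bp
Sorted largest to smallest: 60, 31, 9, 7 bp.

60, 31, 9, 7 bp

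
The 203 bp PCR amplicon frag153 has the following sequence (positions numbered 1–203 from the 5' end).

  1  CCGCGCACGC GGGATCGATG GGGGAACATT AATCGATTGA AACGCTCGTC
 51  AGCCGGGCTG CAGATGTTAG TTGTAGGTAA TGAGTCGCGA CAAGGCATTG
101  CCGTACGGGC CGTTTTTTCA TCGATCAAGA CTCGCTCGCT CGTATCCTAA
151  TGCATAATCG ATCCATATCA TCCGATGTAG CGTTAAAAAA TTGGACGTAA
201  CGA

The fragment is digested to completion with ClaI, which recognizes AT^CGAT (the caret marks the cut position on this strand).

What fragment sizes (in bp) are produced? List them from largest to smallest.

ClaI sites (ATCGAT) start at positions 14, 32, 120, 157.
ClaI cuts after base 2 of each site, so after positions 15, 33, 121, 158.
Linear molecule, 4 cuts → 5 fragments:
  1–15 → 15 bp
  16–33 → 18 bp
  34–121 → 88 bp
  122–158 → 37 bp
  159–203 → 45 bp
Sorted largest to smallest: 88, 45, 37, 18, 15 bp.

88, 45, 37, 18, 15 bp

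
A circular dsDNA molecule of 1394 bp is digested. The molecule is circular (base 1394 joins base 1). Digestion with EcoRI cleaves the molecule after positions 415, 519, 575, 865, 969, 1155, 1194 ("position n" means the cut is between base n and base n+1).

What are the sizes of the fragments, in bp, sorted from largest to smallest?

615, 290, 186, 104, 104, 56, 39 bp

Circular molecule, 7 cuts → 7 fragments:
  519 − 415 = 104 bp
  575 − 519 = 56 bp
  865 − 575 = 290 bp
  969 − 865 = 104 bp
  1155 − 969 = 186 bp
  1194 − 1155 = 39 bp
  wrap: 1394 − 1194 + 415 = 615 bp
Sorted largest to smallest: 615, 290, 186, 104, 104, 56, 39 bp.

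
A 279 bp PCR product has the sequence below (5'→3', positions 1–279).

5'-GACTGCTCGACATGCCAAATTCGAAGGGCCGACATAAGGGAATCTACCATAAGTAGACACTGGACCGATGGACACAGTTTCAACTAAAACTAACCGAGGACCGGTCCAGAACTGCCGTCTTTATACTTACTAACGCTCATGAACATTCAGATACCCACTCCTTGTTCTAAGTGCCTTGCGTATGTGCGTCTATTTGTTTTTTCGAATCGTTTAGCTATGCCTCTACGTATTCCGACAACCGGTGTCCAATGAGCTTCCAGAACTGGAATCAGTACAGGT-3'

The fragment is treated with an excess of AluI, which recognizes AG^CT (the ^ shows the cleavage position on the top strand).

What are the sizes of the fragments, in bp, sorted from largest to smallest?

214, 39, 26 bp

AluI sites (AGCT) start at positions 213, 252.
AluI cuts after base 2 of each site, so after positions 214, 253.
Linear molecule, 2 cuts → 3 fragments:
  1–214 → 214 bp
  215–253 → 39 bp
  254–279 → 26 bp
Sorted largest to smallest: 214, 39, 26 bp.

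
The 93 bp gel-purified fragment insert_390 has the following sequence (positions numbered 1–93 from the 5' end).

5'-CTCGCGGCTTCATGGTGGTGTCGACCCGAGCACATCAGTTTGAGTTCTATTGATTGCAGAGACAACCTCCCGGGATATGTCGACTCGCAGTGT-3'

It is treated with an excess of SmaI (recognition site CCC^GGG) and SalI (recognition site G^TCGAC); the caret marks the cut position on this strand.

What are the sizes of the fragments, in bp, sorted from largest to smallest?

51, 20, 14, 8 bp

The SmaI site (CCCGGG) starts at position 69.
SmaI cuts after base 3 of each site, so after position 71.
SalI sites (GTCGAC) start at positions 20, 79.
SalI cuts after the first base of each site, so after positions 20, 79.
Combined cut positions: 20, 71, 79.
Linear molecule, 3 cuts → 4 fragments:
  1–20 → 20 bp
  21–71 → 51 bp
  72–79 → 8 bp
  80–93 → 14 bp
Sorted largest to smallest: 51, 20, 14, 8 bp.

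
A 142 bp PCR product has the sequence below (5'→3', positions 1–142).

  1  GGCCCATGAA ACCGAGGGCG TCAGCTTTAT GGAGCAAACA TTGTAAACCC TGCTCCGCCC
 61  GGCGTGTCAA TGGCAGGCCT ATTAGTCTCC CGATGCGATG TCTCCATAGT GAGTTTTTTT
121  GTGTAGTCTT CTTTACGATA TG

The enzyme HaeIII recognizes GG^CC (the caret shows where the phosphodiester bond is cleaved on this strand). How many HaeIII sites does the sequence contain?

GGCC occurs starting at positions 1, 76.
HaeIII cuts at 2 sites.

2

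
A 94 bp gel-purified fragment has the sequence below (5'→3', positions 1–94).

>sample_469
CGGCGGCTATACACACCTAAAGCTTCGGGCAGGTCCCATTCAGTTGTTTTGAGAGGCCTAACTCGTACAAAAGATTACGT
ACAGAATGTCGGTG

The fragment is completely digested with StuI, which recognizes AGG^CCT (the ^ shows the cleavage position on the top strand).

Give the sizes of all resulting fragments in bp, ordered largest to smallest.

56, 38 bp

The StuI site (AGGCCT) starts at position 54.
StuI cuts after base 3 of each site, so after position 56.
Linear molecule, 1 cut → 2 fragments:
  1–56 → 56 bp
  57–94 → 38 bp
Sorted largest to smallest: 56, 38 bp.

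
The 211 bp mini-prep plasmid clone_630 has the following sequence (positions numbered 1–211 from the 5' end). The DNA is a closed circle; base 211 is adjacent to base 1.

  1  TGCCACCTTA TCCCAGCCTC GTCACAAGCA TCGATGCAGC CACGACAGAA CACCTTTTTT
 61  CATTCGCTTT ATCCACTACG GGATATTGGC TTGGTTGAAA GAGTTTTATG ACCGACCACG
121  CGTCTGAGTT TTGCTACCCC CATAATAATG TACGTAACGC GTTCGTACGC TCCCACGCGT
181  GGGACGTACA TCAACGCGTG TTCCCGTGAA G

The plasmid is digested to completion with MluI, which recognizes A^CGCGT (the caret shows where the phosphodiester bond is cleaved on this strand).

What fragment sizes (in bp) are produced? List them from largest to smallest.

MluI sites (ACGCGT) start at positions 118, 157, 175, 194.
MluI cuts after the first base of each site, so after positions 118, 157, 175, 194.
Circular molecule, 4 cuts → 4 fragments:
  119–157 → 39 bp
  158–175 → 18 bp
  176–194 → 19 bp
  195–211 then 1–118 → 17 + 118 = 135 bp
Sorted largest to smallest: 135, 39, 19, 18 bp.

135, 39, 19, 18 bp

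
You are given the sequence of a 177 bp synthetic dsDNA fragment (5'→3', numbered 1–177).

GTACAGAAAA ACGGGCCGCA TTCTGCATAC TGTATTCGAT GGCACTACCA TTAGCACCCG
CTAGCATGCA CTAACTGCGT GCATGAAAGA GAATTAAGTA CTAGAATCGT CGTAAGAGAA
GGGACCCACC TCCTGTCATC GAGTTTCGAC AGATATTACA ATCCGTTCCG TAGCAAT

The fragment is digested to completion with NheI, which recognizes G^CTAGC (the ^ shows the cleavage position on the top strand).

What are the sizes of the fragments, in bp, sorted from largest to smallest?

117, 60 bp

The NheI site (GCTAGC) starts at position 60.
NheI cuts after the first base of each site, so after position 60.
Linear molecule, 1 cut → 2 fragments:
  1–60 → 60 bp
  61–177 → 117 bp
Sorted largest to smallest: 117, 60 bp.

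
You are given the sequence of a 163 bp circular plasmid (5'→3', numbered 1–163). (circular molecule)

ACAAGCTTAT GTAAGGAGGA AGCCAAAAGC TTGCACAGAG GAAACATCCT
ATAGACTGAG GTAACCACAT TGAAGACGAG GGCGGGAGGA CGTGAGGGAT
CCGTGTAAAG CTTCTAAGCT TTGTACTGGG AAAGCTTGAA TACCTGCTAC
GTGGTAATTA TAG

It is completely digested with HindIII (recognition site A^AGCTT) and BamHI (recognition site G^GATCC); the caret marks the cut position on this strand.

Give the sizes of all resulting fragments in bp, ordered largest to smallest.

70, 34, 24, 16, 11, 8 bp

HindIII sites (AAGCTT) start at positions 3, 27, 108, 116, 132.
HindIII cuts after the first base of each site, so after positions 3, 27, 108, 116, 132.
The BamHI site (GGATCC) starts at position 97.
BamHI cuts after the first base of each site, so after position 97.
Combined cut positions: 3, 27, 97, 108, 116, 132.
Circular molecule, 6 cuts → 6 fragments:
  4–27 → 24 bp
  28–97 → 70 bp
  98–108 → 11 bp
  109–116 → 8 bp
  117–132 → 16 bp
  133–163 then 1–3 → 31 + 3 = 34 bp
Sorted largest to smallest: 70, 34, 24, 16, 11, 8 bp.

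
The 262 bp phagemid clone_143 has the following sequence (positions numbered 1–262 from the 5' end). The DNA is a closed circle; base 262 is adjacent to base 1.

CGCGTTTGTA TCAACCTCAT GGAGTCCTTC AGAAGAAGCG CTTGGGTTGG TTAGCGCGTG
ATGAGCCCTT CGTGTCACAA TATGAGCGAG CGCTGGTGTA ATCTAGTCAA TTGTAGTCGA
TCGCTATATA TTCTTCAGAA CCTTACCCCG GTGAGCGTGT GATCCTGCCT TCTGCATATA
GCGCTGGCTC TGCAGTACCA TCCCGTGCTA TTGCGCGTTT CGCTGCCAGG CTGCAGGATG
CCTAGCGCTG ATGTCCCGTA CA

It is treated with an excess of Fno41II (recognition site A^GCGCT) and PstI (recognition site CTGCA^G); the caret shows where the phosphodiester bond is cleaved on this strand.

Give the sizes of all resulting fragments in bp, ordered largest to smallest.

91, 55, 52, 41, 14, 9 bp

Fno41II sites (AGCGCT) start at positions 37, 89, 180, 244.
Fno41II cuts after the first base of each site, so after positions 37, 89, 180, 244.
PstI sites (CTGCAG) start at positions 190, 231.
PstI cuts after base 5 of each site (before the last base), so after positions 194, 235.
Combined cut positions: 37, 89, 180, 194, 235, 244.
Circular molecule, 6 cuts → 6 fragments:
  38–89 → 52 bp
  90–180 → 91 bp
  181–194 → 14 bp
  195–235 → 41 bp
  236–244 → 9 bp
  245–262 then 1–37 → 18 + 37 = 55 bp
Sorted largest to smallest: 91, 55, 52, 41, 14, 9 bp.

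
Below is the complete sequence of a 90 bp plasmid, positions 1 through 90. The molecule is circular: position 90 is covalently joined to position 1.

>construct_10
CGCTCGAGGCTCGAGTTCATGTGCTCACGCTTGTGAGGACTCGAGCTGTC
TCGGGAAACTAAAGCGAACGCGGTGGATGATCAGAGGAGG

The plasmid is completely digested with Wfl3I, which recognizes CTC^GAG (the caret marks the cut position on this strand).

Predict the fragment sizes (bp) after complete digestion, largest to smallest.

53, 30, 7 bp

Wfl3I sites (CTCGAG) start at positions 3, 10, 40.
Wfl3I cuts after base 3 of each site, so after positions 5, 12, 42.
Circular molecule, 3 cuts → 3 fragments:
  6–12 → 7 bp
  13–42 → 30 bp
  43–90 then 1–5 → 48 + 5 = 53 bp
Sorted largest to smallest: 53, 30, 7 bp.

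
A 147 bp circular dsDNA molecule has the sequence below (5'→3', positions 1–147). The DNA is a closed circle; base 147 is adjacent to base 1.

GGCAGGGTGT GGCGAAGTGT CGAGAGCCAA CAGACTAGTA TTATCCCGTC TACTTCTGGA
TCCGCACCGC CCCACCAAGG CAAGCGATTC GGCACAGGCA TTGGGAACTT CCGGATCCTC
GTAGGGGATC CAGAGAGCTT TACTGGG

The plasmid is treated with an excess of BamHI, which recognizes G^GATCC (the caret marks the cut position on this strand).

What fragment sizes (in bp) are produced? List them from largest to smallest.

BamHI sites (GGATCC) start at positions 58, 113, 126.
BamHI cuts after the first base of each site, so after positions 58, 113, 126.
Circular molecule, 3 cuts → 3 fragments:
  59–113 → 55 bp
  114–126 → 13 bp
  127–147 then 1–58 → 21 + 58 = 79 bp
Sorted largest to smallest: 79, 55, 13 bp.

79, 55, 13 bp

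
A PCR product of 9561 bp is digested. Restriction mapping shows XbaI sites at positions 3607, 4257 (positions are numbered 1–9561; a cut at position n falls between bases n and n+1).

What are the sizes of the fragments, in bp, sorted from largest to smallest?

Linear molecule, 2 cuts → 3 fragments:
  3607 − 0 = 3607 bp
  4257 − 3607 = 650 bp
  9561 − 4257 = 5304 bp
Sorted largest to smallest: 5304, 3607, 650 bp.

5304, 3607, 650 bp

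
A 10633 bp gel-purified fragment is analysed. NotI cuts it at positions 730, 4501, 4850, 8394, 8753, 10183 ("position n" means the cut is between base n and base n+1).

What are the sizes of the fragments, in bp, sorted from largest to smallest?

Linear molecule, 6 cuts → 7 fragments:
  730 − 0 = 730 bp
  4501 − 730 = 3771 bp
  4850 − 4501 = 349 bp
  8394 − 4850 = 3544 bp
  8753 − 8394 = 359 bp
  10183 − 8753 = 1430 bp
  10633 − 10183 = 450 bp
Sorted largest to smallest: 3771, 3544, 1430, 730, 450, 359, 349 bp.

3771, 3544, 1430, 730, 450, 359, 349 bp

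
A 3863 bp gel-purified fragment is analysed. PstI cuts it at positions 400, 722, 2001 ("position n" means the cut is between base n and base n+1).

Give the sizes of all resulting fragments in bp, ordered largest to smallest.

1862, 1279, 400, 322 bp

Linear molecule, 3 cuts → 4 fragments:
  400 − 0 = 400 bp
  722 − 400 = 322 bp
  2001 − 722 = 1279 bp
  3863 − 2001 = 1862 bp
Sorted largest to smallest: 1862, 1279, 400, 322 bp.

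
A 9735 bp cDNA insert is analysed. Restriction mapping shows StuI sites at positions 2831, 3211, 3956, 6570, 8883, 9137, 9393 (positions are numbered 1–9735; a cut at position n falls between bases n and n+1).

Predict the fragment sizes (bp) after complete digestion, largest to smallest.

Linear molecule, 7 cuts → 8 fragments:
  2831 − 0 = 2831 bp
  3211 − 2831 = 380 bp
  3956 − 3211 = 745 bp
  6570 − 3956 = 2614 bp
  8883 − 6570 = 2313 bp
  9137 − 8883 = 254 bp
  9393 − 9137 = 256 bp
  9735 − 9393 = 342 bp
Sorted largest to smallest: 2831, 2614, 2313, 745, 380, 342, 256, 254 bp.

2831, 2614, 2313, 745, 380, 342, 256, 254 bp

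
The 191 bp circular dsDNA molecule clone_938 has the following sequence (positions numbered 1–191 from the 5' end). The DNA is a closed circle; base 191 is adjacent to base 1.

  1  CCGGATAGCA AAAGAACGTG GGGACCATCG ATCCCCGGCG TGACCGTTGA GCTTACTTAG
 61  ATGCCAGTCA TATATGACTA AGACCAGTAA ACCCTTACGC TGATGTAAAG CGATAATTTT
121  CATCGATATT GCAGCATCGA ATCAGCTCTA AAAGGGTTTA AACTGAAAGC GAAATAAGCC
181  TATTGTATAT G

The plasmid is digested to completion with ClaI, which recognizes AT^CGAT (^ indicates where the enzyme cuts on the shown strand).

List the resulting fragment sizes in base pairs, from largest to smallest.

96, 95 bp

ClaI sites (ATCGAT) start at positions 27, 122.
ClaI cuts after base 2 of each site, so after positions 28, 123.
Circular molecule, 2 cuts → 2 fragments:
  29–123 → 95 bp
  124–191 then 1–28 → 68 + 28 = 96 bp
Sorted largest to smallest: 96, 95 bp.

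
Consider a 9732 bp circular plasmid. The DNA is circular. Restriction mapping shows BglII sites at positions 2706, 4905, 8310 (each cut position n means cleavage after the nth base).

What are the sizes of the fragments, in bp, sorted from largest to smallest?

Circular molecule, 3 cuts → 3 fragments:
  4905 − 2706 = 2199 bp
  8310 − 4905 = 3405 bp
  wrap: 9732 − 8310 + 2706 = 4128 bp
Sorted largest to smallest: 4128, 3405, 2199 bp.

4128, 3405, 2199 bp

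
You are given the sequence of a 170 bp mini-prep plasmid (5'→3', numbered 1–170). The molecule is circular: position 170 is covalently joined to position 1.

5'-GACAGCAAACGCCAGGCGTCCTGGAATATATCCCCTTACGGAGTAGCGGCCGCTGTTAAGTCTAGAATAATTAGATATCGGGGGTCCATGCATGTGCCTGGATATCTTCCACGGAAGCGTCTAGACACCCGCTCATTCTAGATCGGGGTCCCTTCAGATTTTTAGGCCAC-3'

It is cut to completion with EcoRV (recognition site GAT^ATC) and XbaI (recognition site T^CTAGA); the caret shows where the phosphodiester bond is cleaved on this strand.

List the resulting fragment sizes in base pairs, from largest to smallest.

94, 27, 17, 17, 15 bp

EcoRV sites (GATATC) start at positions 74, 101.
EcoRV cuts after base 3 of each site, so after positions 76, 103.
XbaI sites (TCTAGA) start at positions 61, 120, 137.
XbaI cuts after the first base of each site, so after positions 61, 120, 137.
Combined cut positions: 61, 76, 103, 120, 137.
Circular molecule, 5 cuts → 5 fragments:
  62–76 → 15 bp
  77–103 → 27 bp
  104–120 → 17 bp
  121–137 → 17 bp
  138–170 then 1–61 → 33 + 61 = 94 bp
Sorted largest to smallest: 94, 27, 17, 17, 15 bp.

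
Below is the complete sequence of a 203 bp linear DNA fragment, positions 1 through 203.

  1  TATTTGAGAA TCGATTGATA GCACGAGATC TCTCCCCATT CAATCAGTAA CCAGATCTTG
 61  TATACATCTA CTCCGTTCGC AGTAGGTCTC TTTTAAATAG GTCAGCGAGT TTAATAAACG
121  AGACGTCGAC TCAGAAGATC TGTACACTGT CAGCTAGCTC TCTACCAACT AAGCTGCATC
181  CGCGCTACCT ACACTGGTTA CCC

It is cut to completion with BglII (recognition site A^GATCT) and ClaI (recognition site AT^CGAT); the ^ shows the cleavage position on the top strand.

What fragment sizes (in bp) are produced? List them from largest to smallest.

BglII sites (AGATCT) start at positions 26, 53, 136.
BglII cuts after the first base of each site, so after positions 26, 53, 136.
The ClaI site (ATCGAT) starts at position 10.
ClaI cuts after base 2 of each site, so after position 11.
Combined cut positions: 11, 26, 53, 136.
Linear molecule, 4 cuts → 5 fragments:
  1–11 → 11 bp
  12–26 → 15 bp
  27–53 → 27 bp
  54–136 → 83 bp
  137–203 → 67 bp
Sorted largest to smallest: 83, 67, 27, 15, 11 bp.

83, 67, 27, 15, 11 bp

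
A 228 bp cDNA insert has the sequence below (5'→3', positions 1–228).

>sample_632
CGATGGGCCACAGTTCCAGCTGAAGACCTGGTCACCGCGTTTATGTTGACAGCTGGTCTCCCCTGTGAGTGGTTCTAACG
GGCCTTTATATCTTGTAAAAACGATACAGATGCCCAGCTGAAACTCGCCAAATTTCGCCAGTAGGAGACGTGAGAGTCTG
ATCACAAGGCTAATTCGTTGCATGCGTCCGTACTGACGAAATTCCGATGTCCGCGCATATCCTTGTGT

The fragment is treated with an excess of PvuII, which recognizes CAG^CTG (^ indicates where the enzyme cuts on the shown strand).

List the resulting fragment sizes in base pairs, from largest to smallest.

PvuII sites (CAGCTG) start at positions 17, 50, 115.
PvuII cuts after base 3 of each site, so after positions 19, 52, 117.
Linear molecule, 3 cuts → 4 fragments:
  1–19 → 19 bp
  20–52 → 33 bp
  53–117 → 65 bp
  118–228 → 111 bp
Sorted largest to smallest: 111, 65, 33, 19 bp.

111, 65, 33, 19 bp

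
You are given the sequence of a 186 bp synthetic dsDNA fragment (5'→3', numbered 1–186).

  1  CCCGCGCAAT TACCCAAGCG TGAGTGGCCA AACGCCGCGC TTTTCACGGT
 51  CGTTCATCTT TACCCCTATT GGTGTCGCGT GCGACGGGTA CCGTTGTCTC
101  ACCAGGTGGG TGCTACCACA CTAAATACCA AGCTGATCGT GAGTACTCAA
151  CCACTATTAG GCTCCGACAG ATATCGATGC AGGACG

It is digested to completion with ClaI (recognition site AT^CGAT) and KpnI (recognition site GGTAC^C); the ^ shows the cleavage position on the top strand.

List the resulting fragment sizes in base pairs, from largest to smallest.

The ClaI site (ATCGAT) starts at position 173.
ClaI cuts after base 2 of each site, so after position 174.
The KpnI site (GGTACC) starts at position 87.
KpnI cuts after base 5 of each site (before the last base), so after position 91.
Combined cut positions: 91, 174.
Linear molecule, 2 cuts → 3 fragments:
  1–91 → 91 bp
  92–174 → 83 bp
  175–186 → 12 bp
Sorted largest to smallest: 91, 83, 12 bp.

91, 83, 12 bp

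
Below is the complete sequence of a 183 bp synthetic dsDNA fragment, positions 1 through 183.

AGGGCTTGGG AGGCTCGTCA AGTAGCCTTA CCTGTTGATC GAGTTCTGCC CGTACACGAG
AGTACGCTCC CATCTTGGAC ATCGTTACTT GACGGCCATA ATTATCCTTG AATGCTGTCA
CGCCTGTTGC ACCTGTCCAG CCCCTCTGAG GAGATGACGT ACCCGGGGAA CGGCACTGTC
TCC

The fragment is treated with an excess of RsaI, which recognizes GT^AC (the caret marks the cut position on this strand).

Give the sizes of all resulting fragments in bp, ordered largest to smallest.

RsaI sites (GTAC) start at positions 52, 62, 159.
RsaI cuts after base 2 of each site, so after positions 53, 63, 160.
Linear molecule, 3 cuts → 4 fragments:
  1–53 → 53 bp
  54–63 → 10 bp
  64–160 → 97 bp
  161–183 → 23 bp
Sorted largest to smallest: 97, 53, 23, 10 bp.

97, 53, 23, 10 bp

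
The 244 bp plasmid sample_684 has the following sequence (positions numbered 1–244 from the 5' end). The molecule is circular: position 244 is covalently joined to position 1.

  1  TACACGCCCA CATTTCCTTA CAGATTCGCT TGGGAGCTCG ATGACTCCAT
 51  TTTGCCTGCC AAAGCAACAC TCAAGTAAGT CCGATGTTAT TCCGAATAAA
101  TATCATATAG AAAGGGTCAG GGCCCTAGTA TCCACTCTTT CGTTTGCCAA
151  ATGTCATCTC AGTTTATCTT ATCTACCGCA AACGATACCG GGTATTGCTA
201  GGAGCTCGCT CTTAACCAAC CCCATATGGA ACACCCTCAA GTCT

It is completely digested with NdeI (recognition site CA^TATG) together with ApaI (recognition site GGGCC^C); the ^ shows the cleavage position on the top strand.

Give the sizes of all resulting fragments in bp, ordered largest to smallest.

The NdeI site (CATATG) starts at position 223.
NdeI cuts after base 2 of each site, so after position 224.
The ApaI site (GGGCCC) starts at position 120.
ApaI cuts after base 5 of each site (before the last base), so after position 124.
Combined cut positions: 124, 224.
Circular molecule, 2 cuts → 2 fragments:
  125–224 → 100 bp
  225–244 then 1–124 → 20 + 124 = 144 bp
Sorted largest to smallest: 144, 100 bp.

144, 100 bp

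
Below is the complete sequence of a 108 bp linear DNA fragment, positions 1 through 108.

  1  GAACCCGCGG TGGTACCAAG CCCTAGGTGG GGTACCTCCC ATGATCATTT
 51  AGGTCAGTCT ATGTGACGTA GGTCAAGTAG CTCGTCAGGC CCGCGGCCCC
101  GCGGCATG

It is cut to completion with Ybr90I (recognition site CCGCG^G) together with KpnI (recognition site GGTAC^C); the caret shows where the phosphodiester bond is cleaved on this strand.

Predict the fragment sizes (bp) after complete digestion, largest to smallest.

Ybr90I sites (CCGCGG) start at positions 5, 91, 99.
Ybr90I cuts after base 5 of each site (before the last base), so after positions 9, 95, 103.
KpnI sites (GGTACC) start at positions 12, 31.
KpnI cuts after base 5 of each site (before the last base), so after positions 16, 35.
Combined cut positions: 9, 16, 35, 95, 103.
Linear molecule, 5 cuts → 6 fragments:
  1–9 → 9 bp
  10–16 → 7 bp
  17–35 → 19 bp
  36–95 → 60 bp
  96–103 → 8 bp
  104–108 → 5 bp
Sorted largest to smallest: 60, 19, 9, 8, 7, 5 bp.

60, 19, 9, 8, 7, 5 bp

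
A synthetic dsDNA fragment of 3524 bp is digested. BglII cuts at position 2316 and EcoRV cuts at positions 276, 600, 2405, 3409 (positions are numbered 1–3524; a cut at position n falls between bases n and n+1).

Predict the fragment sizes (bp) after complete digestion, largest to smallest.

1716, 1004, 324, 276, 115, 89 bp

Combined cut positions (sorted): 276, 600, 2316, 2405, 3409.
Linear molecule, 5 cuts → 6 fragments:
  276 − 0 = 276 bp
  600 − 276 = 324 bp
  2316 − 600 = 1716 bp
  2405 − 2316 = 89 bp
  3409 − 2405 = 1004 bp
  3524 − 3409 = 115 bp
Sorted largest to smallest: 1716, 1004, 324, 276, 115, 89 bp.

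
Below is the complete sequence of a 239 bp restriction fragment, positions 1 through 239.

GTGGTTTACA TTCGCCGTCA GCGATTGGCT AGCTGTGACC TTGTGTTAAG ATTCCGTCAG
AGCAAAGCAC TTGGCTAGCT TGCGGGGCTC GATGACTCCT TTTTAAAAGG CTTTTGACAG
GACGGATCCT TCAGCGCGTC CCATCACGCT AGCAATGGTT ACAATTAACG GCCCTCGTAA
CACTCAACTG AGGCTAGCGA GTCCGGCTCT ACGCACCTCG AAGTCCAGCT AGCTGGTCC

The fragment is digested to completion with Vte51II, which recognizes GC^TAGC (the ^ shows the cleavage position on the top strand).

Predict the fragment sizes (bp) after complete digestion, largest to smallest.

Vte51II sites (GCTAGC) start at positions 28, 74, 148, 193, 228.
Vte51II cuts after base 2 of each site, so after positions 29, 75, 149, 194, 229.
Linear molecule, 5 cuts → 6 fragments:
  1–29 → 29 bp
  30–75 → 46 bp
  76–149 → 74 bp
  150–194 → 45 bp
  195–229 → 35 bp
  230–239 → 10 bp
Sorted largest to smallest: 74, 46, 45, 35, 29, 10 bp.

74, 46, 45, 35, 29, 10 bp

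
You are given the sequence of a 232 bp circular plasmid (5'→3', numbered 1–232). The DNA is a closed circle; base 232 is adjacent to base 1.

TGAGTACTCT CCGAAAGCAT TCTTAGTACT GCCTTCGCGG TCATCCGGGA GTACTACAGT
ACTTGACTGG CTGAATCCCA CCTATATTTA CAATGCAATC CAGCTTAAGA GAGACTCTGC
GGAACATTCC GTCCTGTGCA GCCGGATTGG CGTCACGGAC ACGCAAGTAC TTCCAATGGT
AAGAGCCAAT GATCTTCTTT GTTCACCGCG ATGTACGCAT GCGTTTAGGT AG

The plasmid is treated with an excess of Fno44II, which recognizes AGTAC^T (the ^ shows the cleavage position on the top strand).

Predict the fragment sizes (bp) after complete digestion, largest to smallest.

Fno44II sites (AGTACT) start at positions 3, 25, 50, 58, 166.
Fno44II cuts after base 5 of each site (before the last base), so after positions 7, 29, 54, 62, 170.
Circular molecule, 5 cuts → 5 fragments:
  8–29 → 22 bp
  30–54 → 25 bp
  55–62 → 8 bp
  63–170 → 108 bp
  171–232 then 1–7 → 62 + 7 = 69 bp
Sorted largest to smallest: 108, 69, 25, 22, 8 bp.

108, 69, 25, 22, 8 bp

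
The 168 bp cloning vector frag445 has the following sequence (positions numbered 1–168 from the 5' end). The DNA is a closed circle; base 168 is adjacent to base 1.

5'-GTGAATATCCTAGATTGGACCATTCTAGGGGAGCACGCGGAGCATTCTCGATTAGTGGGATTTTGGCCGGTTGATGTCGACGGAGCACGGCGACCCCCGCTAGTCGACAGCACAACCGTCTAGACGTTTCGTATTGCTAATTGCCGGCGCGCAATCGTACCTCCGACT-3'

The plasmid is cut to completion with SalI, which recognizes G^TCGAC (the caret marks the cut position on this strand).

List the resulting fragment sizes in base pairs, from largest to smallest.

141, 27 bp

SalI sites (GTCGAC) start at positions 76, 103.
SalI cuts after the first base of each site, so after positions 76, 103.
Circular molecule, 2 cuts → 2 fragments:
  77–103 → 27 bp
  104–168 then 1–76 → 65 + 76 = 141 bp
Sorted largest to smallest: 141, 27 bp.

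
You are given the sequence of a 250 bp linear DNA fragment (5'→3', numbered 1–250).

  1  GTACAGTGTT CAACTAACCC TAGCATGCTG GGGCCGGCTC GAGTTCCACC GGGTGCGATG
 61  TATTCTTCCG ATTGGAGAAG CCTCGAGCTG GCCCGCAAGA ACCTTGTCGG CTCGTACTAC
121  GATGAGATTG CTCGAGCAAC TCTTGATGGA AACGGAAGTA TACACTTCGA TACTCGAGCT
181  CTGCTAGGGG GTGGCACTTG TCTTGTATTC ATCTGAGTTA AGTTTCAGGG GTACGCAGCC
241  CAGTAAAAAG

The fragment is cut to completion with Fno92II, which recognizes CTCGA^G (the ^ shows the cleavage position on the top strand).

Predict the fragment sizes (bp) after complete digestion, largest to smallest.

Fno92II sites (CTCGAG) start at positions 38, 82, 131, 173.
Fno92II cuts after base 5 of each site (before the last base), so after positions 42, 86, 135, 177.
Linear molecule, 4 cuts → 5 fragments:
  1–42 → 42 bp
  43–86 → 44 bp
  87–135 → 49 bp
  136–177 → 42 bp
  178–250 → 73 bp
Sorted largest to smallest: 73, 49, 44, 42, 42 bp.

73, 49, 44, 42, 42 bp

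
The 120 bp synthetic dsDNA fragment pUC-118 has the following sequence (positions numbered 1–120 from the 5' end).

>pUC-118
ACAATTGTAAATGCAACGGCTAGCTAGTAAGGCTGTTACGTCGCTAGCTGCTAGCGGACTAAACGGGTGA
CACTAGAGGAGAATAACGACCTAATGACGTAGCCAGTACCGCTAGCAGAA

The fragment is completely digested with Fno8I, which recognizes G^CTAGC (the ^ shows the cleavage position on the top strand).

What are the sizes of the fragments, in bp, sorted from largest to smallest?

Fno8I sites (GCTAGC) start at positions 19, 43, 50, 111.
Fno8I cuts after the first base of each site, so after positions 19, 43, 50, 111.
Linear molecule, 4 cuts → 5 fragments:
  1–19 → 19 bp
  20–43 → 24 bp
  44–50 → 7 bp
  51–111 → 61 bp
  112–120 → 9 bp
Sorted largest to smallest: 61, 24, 19, 9, 7 bp.

61, 24, 19, 9, 7 bp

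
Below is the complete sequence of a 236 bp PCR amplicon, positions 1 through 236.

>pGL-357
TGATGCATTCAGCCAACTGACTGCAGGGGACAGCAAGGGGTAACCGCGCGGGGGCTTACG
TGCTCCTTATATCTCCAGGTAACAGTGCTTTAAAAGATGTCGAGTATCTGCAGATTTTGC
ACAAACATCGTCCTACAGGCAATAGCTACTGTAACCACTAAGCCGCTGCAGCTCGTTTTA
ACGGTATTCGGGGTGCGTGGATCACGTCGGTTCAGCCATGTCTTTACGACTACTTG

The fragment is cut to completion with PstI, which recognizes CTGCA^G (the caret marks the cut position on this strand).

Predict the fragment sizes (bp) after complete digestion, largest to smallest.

87, 66, 58, 25 bp

PstI sites (CTGCAG) start at positions 21, 108, 166.
PstI cuts after base 5 of each site (before the last base), so after positions 25, 112, 170.
Linear molecule, 3 cuts → 4 fragments:
  1–25 → 25 bp
  26–112 → 87 bp
  113–170 → 58 bp
  171–236 → 66 bp
Sorted largest to smallest: 87, 66, 58, 25 bp.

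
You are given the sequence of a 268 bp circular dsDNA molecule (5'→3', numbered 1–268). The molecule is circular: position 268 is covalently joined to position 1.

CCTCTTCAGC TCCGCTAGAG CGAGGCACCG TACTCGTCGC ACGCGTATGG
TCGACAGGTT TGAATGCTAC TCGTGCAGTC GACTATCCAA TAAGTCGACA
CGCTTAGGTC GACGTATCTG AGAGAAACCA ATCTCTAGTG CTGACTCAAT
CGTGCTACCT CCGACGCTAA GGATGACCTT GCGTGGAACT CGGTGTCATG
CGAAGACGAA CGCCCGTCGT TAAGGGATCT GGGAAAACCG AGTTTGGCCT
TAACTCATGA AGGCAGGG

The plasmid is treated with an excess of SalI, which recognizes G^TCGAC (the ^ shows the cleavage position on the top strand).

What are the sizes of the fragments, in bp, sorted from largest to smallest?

SalI sites (GTCGAC) start at positions 50, 78, 94, 108.
SalI cuts after the first base of each site, so after positions 50, 78, 94, 108.
Circular molecule, 4 cuts → 4 fragments:
  51–78 → 28 bp
  79–94 → 16 bp
  95–108 → 14 bp
  109–268 then 1–50 → 160 + 50 = 210 bp
Sorted largest to smallest: 210, 28, 16, 14 bp.

210, 28, 16, 14 bp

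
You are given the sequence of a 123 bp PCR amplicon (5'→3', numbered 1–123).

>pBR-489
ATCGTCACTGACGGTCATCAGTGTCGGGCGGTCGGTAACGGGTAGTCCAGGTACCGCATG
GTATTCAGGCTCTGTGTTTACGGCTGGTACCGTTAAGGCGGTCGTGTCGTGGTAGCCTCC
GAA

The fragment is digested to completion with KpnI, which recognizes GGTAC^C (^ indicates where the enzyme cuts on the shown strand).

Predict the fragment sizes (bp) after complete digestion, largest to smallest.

KpnI sites (GGTACC) start at positions 50, 86.
KpnI cuts after base 5 of each site (before the last base), so after positions 54, 90.
Linear molecule, 2 cuts → 3 fragments:
  1–54 → 54 bp
  55–90 → 36 bp
  91–123 → 33 bp
Sorted largest to smallest: 54, 36, 33 bp.

54, 36, 33 bp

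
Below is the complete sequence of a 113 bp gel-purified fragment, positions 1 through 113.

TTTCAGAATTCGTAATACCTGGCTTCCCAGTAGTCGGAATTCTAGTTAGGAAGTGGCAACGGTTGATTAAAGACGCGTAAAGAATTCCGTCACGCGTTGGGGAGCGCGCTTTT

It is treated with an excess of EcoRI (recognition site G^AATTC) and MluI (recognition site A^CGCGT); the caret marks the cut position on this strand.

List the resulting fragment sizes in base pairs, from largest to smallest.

36, 31, 21, 10, 9, 6 bp

EcoRI sites (GAATTC) start at positions 6, 37, 82.
EcoRI cuts after the first base of each site, so after positions 6, 37, 82.
MluI sites (ACGCGT) start at positions 73, 92.
MluI cuts after the first base of each site, so after positions 73, 92.
Combined cut positions: 6, 37, 73, 82, 92.
Linear molecule, 5 cuts → 6 fragments:
  1–6 → 6 bp
  7–37 → 31 bp
  38–73 → 36 bp
  74–82 → 9 bp
  83–92 → 10 bp
  93–113 → 21 bp
Sorted largest to smallest: 36, 31, 21, 10, 9, 6 bp.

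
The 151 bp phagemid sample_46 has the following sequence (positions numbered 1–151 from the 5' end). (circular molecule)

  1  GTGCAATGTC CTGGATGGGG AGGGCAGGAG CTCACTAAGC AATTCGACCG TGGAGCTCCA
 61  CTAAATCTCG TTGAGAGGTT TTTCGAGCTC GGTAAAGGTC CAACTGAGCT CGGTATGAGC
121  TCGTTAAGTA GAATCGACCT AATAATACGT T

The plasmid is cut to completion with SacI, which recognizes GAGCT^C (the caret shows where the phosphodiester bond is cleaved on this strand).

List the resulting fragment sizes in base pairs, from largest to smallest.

62, 32, 25, 21, 11 bp

SacI sites (GAGCTC) start at positions 28, 53, 85, 106, 117.
SacI cuts after base 5 of each site (before the last base), so after positions 32, 57, 89, 110, 121.
Circular molecule, 5 cuts → 5 fragments:
  33–57 → 25 bp
  58–89 → 32 bp
  90–110 → 21 bp
  111–121 → 11 bp
  122–151 then 1–32 → 30 + 32 = 62 bp
Sorted largest to smallest: 62, 32, 25, 21, 11 bp.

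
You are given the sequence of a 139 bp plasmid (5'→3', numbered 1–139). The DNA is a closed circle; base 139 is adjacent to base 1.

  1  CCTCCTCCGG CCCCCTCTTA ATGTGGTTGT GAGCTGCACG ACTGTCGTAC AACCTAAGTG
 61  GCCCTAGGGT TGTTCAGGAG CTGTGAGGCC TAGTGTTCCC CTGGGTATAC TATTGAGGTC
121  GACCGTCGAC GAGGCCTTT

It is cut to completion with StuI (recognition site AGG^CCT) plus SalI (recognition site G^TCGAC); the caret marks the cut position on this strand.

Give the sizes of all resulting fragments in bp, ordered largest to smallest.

93, 30, 9, 7 bp

StuI sites (AGGCCT) start at positions 86, 132.
StuI cuts after base 3 of each site, so after positions 88, 134.
SalI sites (GTCGAC) start at positions 118, 125.
SalI cuts after the first base of each site, so after positions 118, 125.
Combined cut positions: 88, 118, 125, 134.
Circular molecule, 4 cuts → 4 fragments:
  89–118 → 30 bp
  119–125 → 7 bp
  126–134 → 9 bp
  135–139 then 1–88 → 5 + 88 = 93 bp
Sorted largest to smallest: 93, 30, 9, 7 bp.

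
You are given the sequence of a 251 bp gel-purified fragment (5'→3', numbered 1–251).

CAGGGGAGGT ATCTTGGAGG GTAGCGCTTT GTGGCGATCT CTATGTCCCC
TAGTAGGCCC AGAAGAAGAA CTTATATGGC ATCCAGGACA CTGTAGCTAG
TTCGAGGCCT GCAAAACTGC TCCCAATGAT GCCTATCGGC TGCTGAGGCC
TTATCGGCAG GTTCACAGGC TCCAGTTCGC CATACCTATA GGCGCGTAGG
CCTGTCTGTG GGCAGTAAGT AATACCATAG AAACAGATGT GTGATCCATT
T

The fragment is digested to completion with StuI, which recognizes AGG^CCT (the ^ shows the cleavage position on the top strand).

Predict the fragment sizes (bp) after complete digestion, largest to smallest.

StuI sites (AGGCCT) start at positions 105, 146, 198.
StuI cuts after base 3 of each site, so after positions 107, 148, 200.
Linear molecule, 3 cuts → 4 fragments:
  1–107 → 107 bp
  108–148 → 41 bp
  149–200 → 52 bp
  201–251 → 51 bp
Sorted largest to smallest: 107, 52, 51, 41 bp.

107, 52, 51, 41 bp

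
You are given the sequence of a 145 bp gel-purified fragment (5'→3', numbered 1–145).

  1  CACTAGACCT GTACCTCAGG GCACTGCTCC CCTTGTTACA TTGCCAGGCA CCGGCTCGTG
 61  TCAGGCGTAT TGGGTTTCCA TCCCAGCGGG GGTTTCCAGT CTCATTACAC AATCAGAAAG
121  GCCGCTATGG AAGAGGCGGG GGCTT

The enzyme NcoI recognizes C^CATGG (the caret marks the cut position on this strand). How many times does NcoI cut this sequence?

0

No occurrence of CCATGG is present in the sequence.
NcoI does not cut: 0 sites.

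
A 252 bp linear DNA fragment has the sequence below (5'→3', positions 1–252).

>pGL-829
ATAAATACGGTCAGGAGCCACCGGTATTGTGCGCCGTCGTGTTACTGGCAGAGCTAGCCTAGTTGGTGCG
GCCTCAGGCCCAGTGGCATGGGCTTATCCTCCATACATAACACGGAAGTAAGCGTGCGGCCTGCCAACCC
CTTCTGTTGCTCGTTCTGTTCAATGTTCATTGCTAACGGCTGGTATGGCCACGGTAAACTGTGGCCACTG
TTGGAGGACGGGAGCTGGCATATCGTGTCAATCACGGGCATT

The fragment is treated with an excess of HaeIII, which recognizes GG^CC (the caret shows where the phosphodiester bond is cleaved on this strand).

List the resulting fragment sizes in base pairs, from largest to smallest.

HaeIII sites (GGCC) start at positions 70, 77, 128, 187, 203.
HaeIII cuts after base 2 of each site, so after positions 71, 78, 129, 188, 204.
Linear molecule, 5 cuts → 6 fragments:
  1–71 → 71 bp
  72–78 → 7 bp
  79–129 → 51 bp
  130–188 → 59 bp
  189–204 → 16 bp
  205–252 → 48 bp
Sorted largest to smallest: 71, 59, 51, 48, 16, 7 bp.

71, 59, 51, 48, 16, 7 bp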